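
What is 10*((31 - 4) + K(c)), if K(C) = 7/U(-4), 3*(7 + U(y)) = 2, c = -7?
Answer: 4920/19 ≈ 258.95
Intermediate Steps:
U(y) = -19/3 (U(y) = -7 + (⅓)*2 = -7 + ⅔ = -19/3)
K(C) = -21/19 (K(C) = 7/(-19/3) = 7*(-3/19) = -21/19)
10*((31 - 4) + K(c)) = 10*((31 - 4) - 21/19) = 10*(27 - 21/19) = 10*(492/19) = 4920/19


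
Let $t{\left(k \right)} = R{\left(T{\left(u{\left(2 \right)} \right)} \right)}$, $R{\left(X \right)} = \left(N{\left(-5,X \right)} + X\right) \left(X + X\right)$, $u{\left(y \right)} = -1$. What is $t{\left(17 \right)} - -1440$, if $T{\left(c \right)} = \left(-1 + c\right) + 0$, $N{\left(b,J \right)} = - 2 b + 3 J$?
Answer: $1432$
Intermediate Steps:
$T{\left(c \right)} = -1 + c$
$R{\left(X \right)} = 2 X \left(10 + 4 X\right)$ ($R{\left(X \right)} = \left(\left(\left(-2\right) \left(-5\right) + 3 X\right) + X\right) \left(X + X\right) = \left(\left(10 + 3 X\right) + X\right) 2 X = \left(10 + 4 X\right) 2 X = 2 X \left(10 + 4 X\right)$)
$t{\left(k \right)} = -8$ ($t{\left(k \right)} = 4 \left(-1 - 1\right) \left(5 + 2 \left(-1 - 1\right)\right) = 4 \left(-2\right) \left(5 + 2 \left(-2\right)\right) = 4 \left(-2\right) \left(5 - 4\right) = 4 \left(-2\right) 1 = -8$)
$t{\left(17 \right)} - -1440 = -8 - -1440 = -8 + 1440 = 1432$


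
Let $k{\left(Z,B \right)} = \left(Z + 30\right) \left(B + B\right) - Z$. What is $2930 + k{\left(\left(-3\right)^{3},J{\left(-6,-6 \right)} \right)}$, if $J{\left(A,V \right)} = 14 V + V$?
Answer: $2417$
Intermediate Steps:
$J{\left(A,V \right)} = 15 V$
$k{\left(Z,B \right)} = - Z + 2 B \left(30 + Z\right)$ ($k{\left(Z,B \right)} = \left(30 + Z\right) 2 B - Z = 2 B \left(30 + Z\right) - Z = - Z + 2 B \left(30 + Z\right)$)
$2930 + k{\left(\left(-3\right)^{3},J{\left(-6,-6 \right)} \right)} = 2930 + \left(- \left(-3\right)^{3} + 60 \cdot 15 \left(-6\right) + 2 \cdot 15 \left(-6\right) \left(-3\right)^{3}\right) = 2930 + \left(\left(-1\right) \left(-27\right) + 60 \left(-90\right) + 2 \left(-90\right) \left(-27\right)\right) = 2930 + \left(27 - 5400 + 4860\right) = 2930 - 513 = 2417$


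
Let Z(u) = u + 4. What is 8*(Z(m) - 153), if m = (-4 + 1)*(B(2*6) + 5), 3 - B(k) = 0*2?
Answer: -1384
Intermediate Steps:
B(k) = 3 (B(k) = 3 - 0*2 = 3 - 1*0 = 3 + 0 = 3)
m = -24 (m = (-4 + 1)*(3 + 5) = -3*8 = -24)
Z(u) = 4 + u
8*(Z(m) - 153) = 8*((4 - 24) - 153) = 8*(-20 - 153) = 8*(-173) = -1384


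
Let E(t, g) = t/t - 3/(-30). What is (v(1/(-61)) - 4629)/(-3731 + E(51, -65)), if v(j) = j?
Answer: 2823700/2275239 ≈ 1.2411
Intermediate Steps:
E(t, g) = 11/10 (E(t, g) = 1 - 3*(-1/30) = 1 + 1/10 = 11/10)
(v(1/(-61)) - 4629)/(-3731 + E(51, -65)) = (1/(-61) - 4629)/(-3731 + 11/10) = (-1/61 - 4629)/(-37299/10) = -282370/61*(-10/37299) = 2823700/2275239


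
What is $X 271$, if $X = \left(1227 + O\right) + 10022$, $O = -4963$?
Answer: $1703506$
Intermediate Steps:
$X = 6286$ ($X = \left(1227 - 4963\right) + 10022 = -3736 + 10022 = 6286$)
$X 271 = 6286 \cdot 271 = 1703506$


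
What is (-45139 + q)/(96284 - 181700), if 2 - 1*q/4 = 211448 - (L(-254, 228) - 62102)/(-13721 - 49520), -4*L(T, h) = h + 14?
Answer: 18780870931/1800597752 ≈ 10.430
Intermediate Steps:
L(T, h) = -7/2 - h/4 (L(T, h) = -(h + 14)/4 = -(14 + h)/4 = -7/2 - h/4)
q = -53487977294/63241 (q = 8 - 4*(211448 - ((-7/2 - ¼*228) - 62102)/(-13721 - 49520)) = 8 - 4*(211448 - ((-7/2 - 57) - 62102)/(-63241)) = 8 - 4*(211448 - (-121/2 - 62102)*(-1)/63241) = 8 - 4*(211448 - (-124325)*(-1)/(2*63241)) = 8 - 4*(211448 - 1*124325/126482) = 8 - 4*(211448 - 124325/126482) = 8 - 4*26744241611/126482 = 8 - 53488483222/63241 = -53487977294/63241 ≈ -8.4578e+5)
(-45139 + q)/(96284 - 181700) = (-45139 - 53487977294/63241)/(96284 - 181700) = -56342612793/63241/(-85416) = -56342612793/63241*(-1/85416) = 18780870931/1800597752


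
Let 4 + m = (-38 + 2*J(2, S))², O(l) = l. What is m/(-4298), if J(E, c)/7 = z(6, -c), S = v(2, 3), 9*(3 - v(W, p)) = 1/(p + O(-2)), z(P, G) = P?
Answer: -1056/2149 ≈ -0.49139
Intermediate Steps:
v(W, p) = 3 - 1/(9*(-2 + p)) (v(W, p) = 3 - 1/(9*(p - 2)) = 3 - 1/(9*(-2 + p)))
S = 26/9 (S = (-55 + 27*3)/(9*(-2 + 3)) = (⅑)*(-55 + 81)/1 = (⅑)*1*26 = 26/9 ≈ 2.8889)
J(E, c) = 42 (J(E, c) = 7*6 = 42)
m = 2112 (m = -4 + (-38 + 2*42)² = -4 + (-38 + 84)² = -4 + 46² = -4 + 2116 = 2112)
m/(-4298) = 2112/(-4298) = 2112*(-1/4298) = -1056/2149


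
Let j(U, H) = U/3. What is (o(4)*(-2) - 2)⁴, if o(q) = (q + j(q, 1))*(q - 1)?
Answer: 1336336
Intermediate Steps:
j(U, H) = U/3 (j(U, H) = U*(⅓) = U/3)
o(q) = 4*q*(-1 + q)/3 (o(q) = (q + q/3)*(q - 1) = (4*q/3)*(-1 + q) = 4*q*(-1 + q)/3)
(o(4)*(-2) - 2)⁴ = (((4/3)*4*(-1 + 4))*(-2) - 2)⁴ = (((4/3)*4*3)*(-2) - 2)⁴ = (16*(-2) - 2)⁴ = (-32 - 2)⁴ = (-34)⁴ = 1336336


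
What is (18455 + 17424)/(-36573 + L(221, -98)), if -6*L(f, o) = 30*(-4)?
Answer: -35879/36553 ≈ -0.98156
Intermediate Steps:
L(f, o) = 20 (L(f, o) = -5*(-4) = -⅙*(-120) = 20)
(18455 + 17424)/(-36573 + L(221, -98)) = (18455 + 17424)/(-36573 + 20) = 35879/(-36553) = 35879*(-1/36553) = -35879/36553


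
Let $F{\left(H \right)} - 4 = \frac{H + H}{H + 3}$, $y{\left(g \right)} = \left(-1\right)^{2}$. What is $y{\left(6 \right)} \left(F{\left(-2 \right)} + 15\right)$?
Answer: $15$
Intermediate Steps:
$y{\left(g \right)} = 1$
$F{\left(H \right)} = 4 + \frac{2 H}{3 + H}$ ($F{\left(H \right)} = 4 + \frac{H + H}{H + 3} = 4 + \frac{2 H}{3 + H}$)
$y{\left(6 \right)} \left(F{\left(-2 \right)} + 15\right) = 1 \left(\frac{6 \left(2 - 2\right)}{3 - 2} + 15\right) = 1 \left(6 \cdot 1^{-1} \cdot 0 + 15\right) = 1 \left(6 \cdot 1 \cdot 0 + 15\right) = 1 \left(0 + 15\right) = 1 \cdot 15 = 15$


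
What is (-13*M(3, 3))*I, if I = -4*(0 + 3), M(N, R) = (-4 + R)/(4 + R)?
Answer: -156/7 ≈ -22.286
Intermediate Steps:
M(N, R) = (-4 + R)/(4 + R)
I = -12 (I = -4*3 = -12)
(-13*M(3, 3))*I = -13*(-4 + 3)/(4 + 3)*(-12) = -13*(-1)/7*(-12) = -13*(-1/7)*(-12) = (13/7)*(-12) = -156/7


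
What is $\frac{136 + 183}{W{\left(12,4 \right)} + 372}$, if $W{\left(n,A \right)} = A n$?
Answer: $\frac{319}{420} \approx 0.75952$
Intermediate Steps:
$\frac{136 + 183}{W{\left(12,4 \right)} + 372} = \frac{136 + 183}{4 \cdot 12 + 372} = \frac{319}{48 + 372} = \frac{319}{420}$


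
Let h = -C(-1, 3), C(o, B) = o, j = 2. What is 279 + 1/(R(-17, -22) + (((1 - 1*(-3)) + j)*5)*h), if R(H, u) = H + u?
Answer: 2510/9 ≈ 278.89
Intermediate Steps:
h = 1 (h = -1*(-1) = 1)
279 + 1/(R(-17, -22) + (((1 - 1*(-3)) + j)*5)*h) = 279 + 1/((-17 - 22) + (((1 - 1*(-3)) + 2)*5)*1) = 279 + 1/(-39 + (((1 + 3) + 2)*5)*1) = 279 + 1/(-39 + ((4 + 2)*5)*1) = 279 + 1/(-39 + (6*5)*1) = 279 + 1/(-39 + 30*1) = 279 + 1/(-39 + 30) = 279 + 1/(-9) = 279 - 1/9 = 2510/9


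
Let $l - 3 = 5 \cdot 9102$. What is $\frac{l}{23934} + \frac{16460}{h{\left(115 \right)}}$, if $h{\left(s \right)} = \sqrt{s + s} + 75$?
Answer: $\frac{1986137709}{8608262} - \frac{3292 \sqrt{230}}{1079} \approx 184.45$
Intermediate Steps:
$l = 45513$ ($l = 3 + 5 \cdot 9102 = 3 + 45510 = 45513$)
$h{\left(s \right)} = 75 + \sqrt{2} \sqrt{s}$ ($h{\left(s \right)} = \sqrt{2 s} + 75 = \sqrt{2} \sqrt{s} + 75 = 75 + \sqrt{2} \sqrt{s}$)
$\frac{l}{23934} + \frac{16460}{h{\left(115 \right)}} = \frac{45513}{23934} + \frac{16460}{75 + \sqrt{2} \sqrt{115}} = 45513 \cdot \frac{1}{23934} + \frac{16460}{75 + \sqrt{230}} = \frac{15171}{7978} + \frac{16460}{75 + \sqrt{230}}$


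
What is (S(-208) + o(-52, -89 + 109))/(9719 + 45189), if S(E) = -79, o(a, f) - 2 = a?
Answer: -129/54908 ≈ -0.0023494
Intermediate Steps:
o(a, f) = 2 + a
(S(-208) + o(-52, -89 + 109))/(9719 + 45189) = (-79 + (2 - 52))/(9719 + 45189) = (-79 - 50)/54908 = -129*1/54908 = -129/54908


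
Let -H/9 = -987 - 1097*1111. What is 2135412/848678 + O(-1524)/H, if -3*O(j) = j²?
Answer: 1898754686638/776383788909 ≈ 2.4456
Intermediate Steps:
O(j) = -j²/3
H = 10977786 (H = -9*(-987 - 1097*1111) = -9*(-987 - 1218767) = -9*(-1219754) = 10977786)
2135412/848678 + O(-1524)/H = 2135412/848678 - ⅓*(-1524)²/10977786 = 2135412*(1/848678) - ⅓*2322576*(1/10977786) = 1067706/424339 - 774192*1/10977786 = 1067706/424339 - 129032/1829631 = 1898754686638/776383788909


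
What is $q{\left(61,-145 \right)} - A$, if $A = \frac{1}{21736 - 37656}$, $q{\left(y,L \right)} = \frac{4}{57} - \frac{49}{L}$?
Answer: $\frac{2148257}{5263152} \approx 0.40817$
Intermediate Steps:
$q{\left(y,L \right)} = \frac{4}{57} - \frac{49}{L}$ ($q{\left(y,L \right)} = 4 \cdot \frac{1}{57} - \frac{49}{L} = \frac{4}{57} - \frac{49}{L}$)
$A = - \frac{1}{15920}$ ($A = \frac{1}{-15920} = - \frac{1}{15920} \approx -6.2814 \cdot 10^{-5}$)
$q{\left(61,-145 \right)} - A = \left(\frac{4}{57} - \frac{49}{-145}\right) - - \frac{1}{15920} = \left(\frac{4}{57} - - \frac{49}{145}\right) + \frac{1}{15920} = \left(\frac{4}{57} + \frac{49}{145}\right) + \frac{1}{15920} = \frac{3373}{8265} + \frac{1}{15920} = \frac{2148257}{5263152}$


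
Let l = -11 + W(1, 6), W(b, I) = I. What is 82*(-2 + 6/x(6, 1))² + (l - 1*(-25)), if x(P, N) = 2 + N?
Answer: 20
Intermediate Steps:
l = -5 (l = -11 + 6 = -5)
82*(-2 + 6/x(6, 1))² + (l - 1*(-25)) = 82*(-2 + 6/(2 + 1))² + (-5 - 1*(-25)) = 82*(-2 + 6/3)² + (-5 + 25) = 82*(-2 + 6*(⅓))² + 20 = 82*(-2 + 2)² + 20 = 82*0² + 20 = 82*0 + 20 = 0 + 20 = 20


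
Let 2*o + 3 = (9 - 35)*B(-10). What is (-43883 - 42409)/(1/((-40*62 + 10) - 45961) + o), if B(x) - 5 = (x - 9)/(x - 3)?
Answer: 491671512/487159 ≈ 1009.3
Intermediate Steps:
B(x) = 5 + (-9 + x)/(-3 + x) (B(x) = 5 + (x - 9)/(x - 3) = 5 + (-9 + x)/(-3 + x))
o = -171/2 (o = -3/2 + ((9 - 35)*(6*(-4 - 10)/(-3 - 10)))/2 = -3/2 + (-156*(-14)/(-13))/2 = -3/2 + (-156*(-1)*(-14)/13)/2 = -3/2 + (-26*84/13)/2 = -3/2 + (½)*(-168) = -3/2 - 84 = -171/2 ≈ -85.500)
(-43883 - 42409)/(1/((-40*62 + 10) - 45961) + o) = (-43883 - 42409)/(1/((-40*62 + 10) - 45961) - 171/2) = -86292/(1/((-2480 + 10) - 45961) - 171/2) = -86292/(1/(-2470 - 45961) - 171/2) = -86292/(1/(-48431) - 171/2) = -86292/(-1/48431 - 171/2) = -86292/(-8281703/96862) = -86292*(-96862/8281703) = 491671512/487159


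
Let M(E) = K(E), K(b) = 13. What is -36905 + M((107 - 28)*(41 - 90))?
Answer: -36892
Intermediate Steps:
M(E) = 13
-36905 + M((107 - 28)*(41 - 90)) = -36905 + 13 = -36892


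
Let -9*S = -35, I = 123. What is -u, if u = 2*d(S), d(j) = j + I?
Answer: -2284/9 ≈ -253.78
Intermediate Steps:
S = 35/9 (S = -⅑*(-35) = 35/9 ≈ 3.8889)
d(j) = 123 + j (d(j) = j + 123 = 123 + j)
u = 2284/9 (u = 2*(123 + 35/9) = 2*(1142/9) = 2284/9 ≈ 253.78)
-u = -1*2284/9 = -2284/9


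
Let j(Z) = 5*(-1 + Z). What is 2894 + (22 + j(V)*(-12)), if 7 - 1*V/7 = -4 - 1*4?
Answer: -3324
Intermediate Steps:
V = 105 (V = 49 - 7*(-4 - 1*4) = 49 - 7*(-4 - 4) = 49 - 7*(-8) = 49 + 56 = 105)
j(Z) = -5 + 5*Z
2894 + (22 + j(V)*(-12)) = 2894 + (22 + (-5 + 5*105)*(-12)) = 2894 + (22 + (-5 + 525)*(-12)) = 2894 + (22 + 520*(-12)) = 2894 + (22 - 6240) = 2894 - 6218 = -3324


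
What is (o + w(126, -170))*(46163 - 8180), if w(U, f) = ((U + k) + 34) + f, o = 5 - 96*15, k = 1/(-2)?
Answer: -109808853/2 ≈ -5.4904e+7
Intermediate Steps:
k = -½ ≈ -0.50000
o = -1435 (o = 5 - 1440 = -1435)
w(U, f) = 67/2 + U + f (w(U, f) = ((U - ½) + 34) + f = ((-½ + U) + 34) + f = (67/2 + U) + f = 67/2 + U + f)
(o + w(126, -170))*(46163 - 8180) = (-1435 + (67/2 + 126 - 170))*(46163 - 8180) = (-1435 - 21/2)*37983 = -2891/2*37983 = -109808853/2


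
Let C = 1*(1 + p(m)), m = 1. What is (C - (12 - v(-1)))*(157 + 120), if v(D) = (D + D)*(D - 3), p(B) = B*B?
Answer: -554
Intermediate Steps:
p(B) = B**2
v(D) = 2*D*(-3 + D) (v(D) = (2*D)*(-3 + D) = 2*D*(-3 + D))
C = 2 (C = 1*(1 + 1**2) = 1*(1 + 1) = 1*2 = 2)
(C - (12 - v(-1)))*(157 + 120) = (2 - (12 - 2*(-1)*(-3 - 1)))*(157 + 120) = (2 - (12 - 2*(-1)*(-4)))*277 = (2 - (12 - 1*8))*277 = (2 - (12 - 8))*277 = (2 - 1*4)*277 = (2 - 4)*277 = -2*277 = -554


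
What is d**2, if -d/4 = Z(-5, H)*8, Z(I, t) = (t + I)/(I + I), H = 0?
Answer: 256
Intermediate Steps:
Z(I, t) = (I + t)/(2*I) (Z(I, t) = (I + t)/((2*I)) = (I + t)*(1/(2*I)) = (I + t)/(2*I))
d = -16 (d = -4*(1/2)*(-5 + 0)/(-5)*8 = -4*(1/2)*(-1/5)*(-5)*8 = -2*8 = -4*4 = -16)
d**2 = (-16)**2 = 256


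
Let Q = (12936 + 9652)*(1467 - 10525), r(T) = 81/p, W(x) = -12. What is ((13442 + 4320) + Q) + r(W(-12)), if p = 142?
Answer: -29050976483/142 ≈ -2.0458e+8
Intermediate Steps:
r(T) = 81/142
Q = -204602104 (Q = 22588*(-9058) = -204602104)
((13442 + 4320) + Q) + r(W(-12)) = ((13442 + 4320) - 204602104) + 81/142 = (17762 - 204602104) + 81/142 = -204584342 + 81/142 = -29050976483/142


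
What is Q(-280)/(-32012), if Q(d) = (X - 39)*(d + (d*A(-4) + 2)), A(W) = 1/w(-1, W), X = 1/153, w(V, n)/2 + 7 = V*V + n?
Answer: -131252/408153 ≈ -0.32158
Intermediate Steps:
w(V, n) = -14 + 2*n + 2*V² (w(V, n) = -14 + 2*(V*V + n) = -14 + 2*(V² + n) = -14 + 2*(n + V²) = -14 + (2*n + 2*V²) = -14 + 2*n + 2*V²)
X = 1/153 ≈ 0.0065359
A(W) = 1/(-12 + 2*W) (A(W) = 1/(-14 + 2*W + 2*(-1)²) = 1/(-14 + 2*W + 2*1) = 1/(-14 + 2*W + 2) = 1/(-12 + 2*W))
Q(d) = -11932/153 - 56677*d/1530 (Q(d) = (1/153 - 39)*(d + (d*(1/(2*(-6 - 4))) + 2)) = -5966*(d + (d*((½)/(-10)) + 2))/153 = -5966*(d + (d*((½)*(-⅒)) + 2))/153 = -5966*(d + (d*(-1/20) + 2))/153 = -5966*(d + (-d/20 + 2))/153 = -5966*(d + (2 - d/20))/153 = -5966*(2 + 19*d/20)/153 = -11932/153 - 56677*d/1530)
Q(-280)/(-32012) = (-11932/153 - 56677/1530*(-280))/(-32012) = (-11932/153 + 1586956/153)*(-1/32012) = (525008/51)*(-1/32012) = -131252/408153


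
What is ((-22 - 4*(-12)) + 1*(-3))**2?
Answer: 529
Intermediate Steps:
((-22 - 4*(-12)) + 1*(-3))**2 = ((-22 + 48) - 3)**2 = (26 - 3)**2 = 23**2 = 529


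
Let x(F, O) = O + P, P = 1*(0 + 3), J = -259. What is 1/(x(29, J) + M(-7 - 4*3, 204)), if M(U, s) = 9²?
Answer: -1/175 ≈ -0.0057143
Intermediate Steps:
M(U, s) = 81
P = 3 (P = 1*3 = 3)
x(F, O) = 3 + O (x(F, O) = O + 3 = 3 + O)
1/(x(29, J) + M(-7 - 4*3, 204)) = 1/((3 - 259) + 81) = 1/(-256 + 81) = 1/(-175) = -1/175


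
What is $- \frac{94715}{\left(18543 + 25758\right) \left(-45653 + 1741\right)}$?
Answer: $\frac{94715}{1945345512} \approx 4.8688 \cdot 10^{-5}$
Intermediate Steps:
$- \frac{94715}{\left(18543 + 25758\right) \left(-45653 + 1741\right)} = - \frac{94715}{44301 \left(-43912\right)} = - \frac{94715}{-1945345512} = \left(-94715\right) \left(- \frac{1}{1945345512}\right) = \frac{94715}{1945345512}$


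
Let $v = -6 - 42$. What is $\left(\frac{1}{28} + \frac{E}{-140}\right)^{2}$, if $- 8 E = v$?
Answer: $\frac{1}{19600} \approx 5.102 \cdot 10^{-5}$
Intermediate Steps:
$v = -48$ ($v = -6 - 42 = -48$)
$E = 6$ ($E = \left(- \frac{1}{8}\right) \left(-48\right) = 6$)
$\left(\frac{1}{28} + \frac{E}{-140}\right)^{2} = \left(\frac{1}{28} + \frac{6}{-140}\right)^{2} = \left(\frac{1}{28} + 6 \left(- \frac{1}{140}\right)\right)^{2} = \left(\frac{1}{28} - \frac{3}{70}\right)^{2} = \left(- \frac{1}{140}\right)^{2} = \frac{1}{19600}$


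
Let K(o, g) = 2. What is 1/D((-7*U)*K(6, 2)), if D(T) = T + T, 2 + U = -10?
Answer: 1/336 ≈ 0.0029762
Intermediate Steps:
U = -12 (U = -2 - 10 = -12)
D(T) = 2*T
1/D((-7*U)*K(6, 2)) = 1/(2*(-7*(-12)*2)) = 1/(2*(84*2)) = 1/(2*168) = 1/336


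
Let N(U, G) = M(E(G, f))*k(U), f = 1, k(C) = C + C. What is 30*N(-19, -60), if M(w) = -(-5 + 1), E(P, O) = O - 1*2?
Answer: -4560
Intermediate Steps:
k(C) = 2*C
E(P, O) = -2 + O (E(P, O) = O - 2 = -2 + O)
M(w) = 4 (M(w) = -1*(-4) = 4)
N(U, G) = 8*U (N(U, G) = 4*(2*U) = 8*U)
30*N(-19, -60) = 30*(8*(-19)) = 30*(-152) = -4560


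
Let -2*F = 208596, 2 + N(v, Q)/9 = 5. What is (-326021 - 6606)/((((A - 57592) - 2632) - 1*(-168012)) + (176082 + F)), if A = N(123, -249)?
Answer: -332627/179599 ≈ -1.8521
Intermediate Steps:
N(v, Q) = 27 (N(v, Q) = -18 + 9*5 = -18 + 45 = 27)
A = 27
F = -104298 (F = -½*208596 = -104298)
(-326021 - 6606)/((((A - 57592) - 2632) - 1*(-168012)) + (176082 + F)) = (-326021 - 6606)/((((27 - 57592) - 2632) - 1*(-168012)) + (176082 - 104298)) = -332627/(((-57565 - 2632) + 168012) + 71784) = -332627/((-60197 + 168012) + 71784) = -332627/(107815 + 71784) = -332627/179599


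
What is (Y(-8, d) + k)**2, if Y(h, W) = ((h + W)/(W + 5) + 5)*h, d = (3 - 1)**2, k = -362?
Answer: 12859396/81 ≈ 1.5876e+5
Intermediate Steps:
d = 4 (d = 2**2 = 4)
Y(h, W) = h*(5 + (W + h)/(5 + W)) (Y(h, W) = ((W + h)/(5 + W) + 5)*h = (5 + (W + h)/(5 + W))*h = h*(5 + (W + h)/(5 + W)))
(Y(-8, d) + k)**2 = (-8*(25 - 8 + 6*4)/(5 + 4) - 362)**2 = (-8*(25 - 8 + 24)/9 - 362)**2 = (-8*1/9*41 - 362)**2 = (-328/9 - 362)**2 = (-3586/9)**2 = 12859396/81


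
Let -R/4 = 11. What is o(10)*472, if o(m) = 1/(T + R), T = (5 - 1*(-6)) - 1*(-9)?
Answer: -59/3 ≈ -19.667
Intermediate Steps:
T = 20 (T = (5 + 6) + 9 = 11 + 9 = 20)
R = -44 (R = -4*11 = -44)
o(m) = -1/24 (o(m) = 1/(20 - 44) = 1/(-24) = -1/24)
o(10)*472 = -1/24*472 = -59/3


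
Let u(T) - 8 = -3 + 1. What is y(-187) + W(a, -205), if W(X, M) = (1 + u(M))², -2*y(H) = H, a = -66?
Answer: 285/2 ≈ 142.50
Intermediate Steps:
u(T) = 6 (u(T) = 8 + (-3 + 1) = 8 - 2 = 6)
y(H) = -H/2
W(X, M) = 49 (W(X, M) = (1 + 6)² = 7² = 49)
y(-187) + W(a, -205) = -½*(-187) + 49 = 187/2 + 49 = 285/2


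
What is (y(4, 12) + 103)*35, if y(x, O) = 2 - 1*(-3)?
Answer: 3780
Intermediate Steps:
y(x, O) = 5 (y(x, O) = 2 + 3 = 5)
(y(4, 12) + 103)*35 = (5 + 103)*35 = 108*35 = 3780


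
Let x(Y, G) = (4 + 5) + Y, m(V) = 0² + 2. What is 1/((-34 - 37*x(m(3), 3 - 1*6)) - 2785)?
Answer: -1/3226 ≈ -0.00030998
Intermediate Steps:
m(V) = 2 (m(V) = 0 + 2 = 2)
x(Y, G) = 9 + Y
1/((-34 - 37*x(m(3), 3 - 1*6)) - 2785) = 1/((-34 - 37*(9 + 2)) - 2785) = 1/((-34 - 37*11) - 2785) = 1/((-34 - 407) - 2785) = 1/(-441 - 2785) = 1/(-3226) = -1/3226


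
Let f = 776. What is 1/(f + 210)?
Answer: 1/986 ≈ 0.0010142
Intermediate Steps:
1/(f + 210) = 1/(776 + 210) = 1/986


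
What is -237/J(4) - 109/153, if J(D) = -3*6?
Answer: 3811/306 ≈ 12.454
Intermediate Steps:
J(D) = -18
-237/J(4) - 109/153 = -237/(-18) - 109/153 = -237*(-1/18) - 109*1/153 = 79/6 - 109/153 = 3811/306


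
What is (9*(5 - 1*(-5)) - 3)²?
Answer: 7569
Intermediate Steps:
(9*(5 - 1*(-5)) - 3)² = (9*(5 + 5) - 3)² = (9*10 - 3)² = (90 - 3)² = 87² = 7569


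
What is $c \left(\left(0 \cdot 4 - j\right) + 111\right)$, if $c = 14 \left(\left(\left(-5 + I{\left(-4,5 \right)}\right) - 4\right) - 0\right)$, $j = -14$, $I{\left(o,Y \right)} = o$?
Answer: $-22750$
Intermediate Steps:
$c = -182$ ($c = 14 \left(\left(\left(-5 - 4\right) - 4\right) - 0\right) = 14 \left(\left(-9 - 4\right) + 0\right) = 14 \left(-13 + 0\right) = 14 \left(-13\right) = -182$)
$c \left(\left(0 \cdot 4 - j\right) + 111\right) = - 182 \left(\left(0 \cdot 4 - -14\right) + 111\right) = - 182 \left(\left(0 + 14\right) + 111\right) = - 182 \left(14 + 111\right) = \left(-182\right) 125 = -22750$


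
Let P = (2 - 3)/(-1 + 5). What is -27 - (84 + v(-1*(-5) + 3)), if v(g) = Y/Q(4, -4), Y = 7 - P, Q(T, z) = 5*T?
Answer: -8909/80 ≈ -111.36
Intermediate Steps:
P = -1/4 ≈ -0.25000
Y = 29/4 (Y = 7 - 1*(-1/4) = 7 + 1/4 = 29/4 ≈ 7.2500)
v(g) = 29/80 (v(g) = 29/(4*((5*4))) = (29/4)/20 = (29/4)*(1/20) = 29/80)
-27 - (84 + v(-1*(-5) + 3)) = -27 - (84 + 29/80) = -27 - 1*6749/80 = -27 - 6749/80 = -8909/80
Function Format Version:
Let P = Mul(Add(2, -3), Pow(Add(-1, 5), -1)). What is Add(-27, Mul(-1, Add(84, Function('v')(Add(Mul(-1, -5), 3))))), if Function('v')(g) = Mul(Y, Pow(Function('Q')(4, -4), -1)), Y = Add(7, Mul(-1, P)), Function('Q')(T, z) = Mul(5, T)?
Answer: Rational(-8909, 80) ≈ -111.36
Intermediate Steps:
P = Rational(-1, 4) (P = Mul(-1, Pow(4, -1)) = Mul(-1, Rational(1, 4)) = Rational(-1, 4) ≈ -0.25000)
Y = Rational(29, 4) (Y = Add(7, Mul(-1, Rational(-1, 4))) = Add(7, Rational(1, 4)) = Rational(29, 4) ≈ 7.2500)
Function('v')(g) = Rational(29, 80) (Function('v')(g) = Mul(Rational(29, 4), Pow(Mul(5, 4), -1)) = Mul(Rational(29, 4), Pow(20, -1)) = Mul(Rational(29, 4), Rational(1, 20)) = Rational(29, 80))
Add(-27, Mul(-1, Add(84, Function('v')(Add(Mul(-1, -5), 3))))) = Add(-27, Mul(-1, Add(84, Rational(29, 80)))) = Add(-27, Mul(-1, Rational(6749, 80))) = Add(-27, Rational(-6749, 80)) = Rational(-8909, 80)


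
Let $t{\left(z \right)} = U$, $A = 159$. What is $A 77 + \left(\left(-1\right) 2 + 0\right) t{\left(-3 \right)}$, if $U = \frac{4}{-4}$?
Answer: $12245$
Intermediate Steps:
$U = -1$ ($U = 4 \left(- \frac{1}{4}\right) = -1$)
$t{\left(z \right)} = -1$
$A 77 + \left(\left(-1\right) 2 + 0\right) t{\left(-3 \right)} = 159 \cdot 77 + \left(\left(-1\right) 2 + 0\right) \left(-1\right) = 12243 + \left(-2 + 0\right) \left(-1\right) = 12243 - -2 = 12243 + 2 = 12245$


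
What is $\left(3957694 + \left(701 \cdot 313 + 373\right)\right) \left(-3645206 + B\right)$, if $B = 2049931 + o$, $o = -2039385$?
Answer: $-15183719456800$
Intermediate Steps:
$B = 10546$ ($B = 2049931 - 2039385 = 10546$)
$\left(3957694 + \left(701 \cdot 313 + 373\right)\right) \left(-3645206 + B\right) = \left(3957694 + \left(701 \cdot 313 + 373\right)\right) \left(-3645206 + 10546\right) = \left(3957694 + \left(219413 + 373\right)\right) \left(-3634660\right) = \left(3957694 + 219786\right) \left(-3634660\right) = 4177480 \left(-3634660\right) = -15183719456800$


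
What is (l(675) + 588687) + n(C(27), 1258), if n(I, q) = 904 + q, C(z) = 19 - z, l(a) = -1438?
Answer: 589411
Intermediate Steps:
(l(675) + 588687) + n(C(27), 1258) = (-1438 + 588687) + (904 + 1258) = 587249 + 2162 = 589411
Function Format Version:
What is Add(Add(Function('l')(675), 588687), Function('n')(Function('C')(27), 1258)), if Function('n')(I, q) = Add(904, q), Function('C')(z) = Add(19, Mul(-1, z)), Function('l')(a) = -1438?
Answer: 589411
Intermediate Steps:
Add(Add(Function('l')(675), 588687), Function('n')(Function('C')(27), 1258)) = Add(Add(-1438, 588687), Add(904, 1258)) = Add(587249, 2162) = 589411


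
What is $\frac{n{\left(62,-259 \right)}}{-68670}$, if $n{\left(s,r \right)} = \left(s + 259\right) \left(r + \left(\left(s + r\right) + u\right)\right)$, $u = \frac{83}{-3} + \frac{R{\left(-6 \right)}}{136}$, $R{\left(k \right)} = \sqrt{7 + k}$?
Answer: $\frac{21114631}{9339120} \approx 2.2609$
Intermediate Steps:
$u = - \frac{11285}{408}$ ($u = \frac{83}{-3} + \frac{\sqrt{7 - 6}}{136} = 83 \left(- \frac{1}{3}\right) + \sqrt{1} \cdot \frac{1}{136} = - \frac{83}{3} + 1 \cdot \frac{1}{136} = - \frac{83}{3} + \frac{1}{136} = - \frac{11285}{408} \approx -27.659$)
$n{\left(s,r \right)} = \left(259 + s\right) \left(- \frac{11285}{408} + s + 2 r\right)$ ($n{\left(s,r \right)} = \left(s + 259\right) \left(r - \left(\frac{11285}{408} - r - s\right)\right) = \left(259 + s\right) \left(r - \left(\frac{11285}{408} - r - s\right)\right) = \left(259 + s\right) \left(r + \left(- \frac{11285}{408} + r + s\right)\right) = \left(259 + s\right) \left(- \frac{11285}{408} + s + 2 r\right)$)
$\frac{n{\left(62,-259 \right)}}{-68670} = \frac{- \frac{2922815}{408} + 62^{2} + 518 \left(-259\right) + \frac{94387}{408} \cdot 62 + 2 \left(-259\right) 62}{-68670} = \left(- \frac{2922815}{408} + 3844 - 134162 + \frac{2925997}{204} - 32116\right) \left(- \frac{1}{68670}\right) = \left(- \frac{21114631}{136}\right) \left(- \frac{1}{68670}\right) = \frac{21114631}{9339120}$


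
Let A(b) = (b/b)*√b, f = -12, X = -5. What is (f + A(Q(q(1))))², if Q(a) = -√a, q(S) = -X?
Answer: (12 - I*5^(¼))² ≈ 141.76 - 35.888*I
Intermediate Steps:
q(S) = 5 (q(S) = -1*(-5) = 5)
A(b) = √b (A(b) = 1*√b = √b)
(f + A(Q(q(1))))² = (-12 + √(-√5))² = (-12 + I*5^(¼))²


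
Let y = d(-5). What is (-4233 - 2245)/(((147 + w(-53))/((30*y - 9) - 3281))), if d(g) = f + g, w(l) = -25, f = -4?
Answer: 11530840/61 ≈ 1.8903e+5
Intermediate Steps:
d(g) = -4 + g
y = -9 (y = -4 - 5 = -9)
(-4233 - 2245)/(((147 + w(-53))/((30*y - 9) - 3281))) = (-4233 - 2245)/(((147 - 25)/((30*(-9) - 9) - 3281))) = -6478/(122/((-270 - 9) - 3281)) = -6478/(122/(-279 - 3281)) = -6478/(122/(-3560)) = -6478/(122*(-1/3560)) = -6478/(-61/1780) = -6478*(-1780/61) = 11530840/61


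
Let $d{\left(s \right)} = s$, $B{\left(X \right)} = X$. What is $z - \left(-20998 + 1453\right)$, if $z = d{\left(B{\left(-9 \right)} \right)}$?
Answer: $19536$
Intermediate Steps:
$z = -9$
$z - \left(-20998 + 1453\right) = -9 - \left(-20998 + 1453\right) = -9 - -19545 = -9 + 19545 = 19536$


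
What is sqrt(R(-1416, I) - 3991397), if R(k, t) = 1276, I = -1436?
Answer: I*sqrt(3990121) ≈ 1997.5*I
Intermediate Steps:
sqrt(R(-1416, I) - 3991397) = sqrt(1276 - 3991397) = sqrt(-3990121) = I*sqrt(3990121)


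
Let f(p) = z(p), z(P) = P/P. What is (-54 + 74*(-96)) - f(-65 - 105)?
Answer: -7159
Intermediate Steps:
z(P) = 1
f(p) = 1
(-54 + 74*(-96)) - f(-65 - 105) = (-54 + 74*(-96)) - 1*1 = (-54 - 7104) - 1 = -7158 - 1 = -7159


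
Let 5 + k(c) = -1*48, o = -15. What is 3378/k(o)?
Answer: -3378/53 ≈ -63.736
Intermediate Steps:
k(c) = -53 (k(c) = -5 - 1*48 = -5 - 48 = -53)
3378/k(o) = 3378/(-53) = 3378*(-1/53) = -3378/53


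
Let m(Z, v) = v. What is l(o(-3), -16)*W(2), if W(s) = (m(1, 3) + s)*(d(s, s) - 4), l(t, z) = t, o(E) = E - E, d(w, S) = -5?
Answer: 0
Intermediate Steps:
o(E) = 0
W(s) = -27 - 9*s (W(s) = (3 + s)*(-5 - 4) = (3 + s)*(-9) = -27 - 9*s)
l(o(-3), -16)*W(2) = 0*(-27 - 9*2) = 0*(-27 - 18) = 0*(-45) = 0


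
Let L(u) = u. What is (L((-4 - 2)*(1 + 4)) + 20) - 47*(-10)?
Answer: 460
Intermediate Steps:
(L((-4 - 2)*(1 + 4)) + 20) - 47*(-10) = ((-4 - 2)*(1 + 4) + 20) - 47*(-10) = (-6*5 + 20) + 470 = (-30 + 20) + 470 = -10 + 470 = 460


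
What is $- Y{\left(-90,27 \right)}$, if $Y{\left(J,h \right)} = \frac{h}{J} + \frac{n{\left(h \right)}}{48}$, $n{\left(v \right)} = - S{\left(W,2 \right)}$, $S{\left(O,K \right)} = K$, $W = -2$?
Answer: $\frac{41}{120} \approx 0.34167$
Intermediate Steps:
$n{\left(v \right)} = -2$ ($n{\left(v \right)} = \left(-1\right) 2 = -2$)
$Y{\left(J,h \right)} = - \frac{1}{24} + \frac{h}{J}$ ($Y{\left(J,h \right)} = \frac{h}{J} - \frac{2}{48} = \frac{h}{J} - \frac{1}{24} = - \frac{1}{24} + \frac{h}{J}$)
$- Y{\left(-90,27 \right)} = - \frac{27 - - \frac{15}{4}}{-90} = - \frac{\left(-1\right) \left(27 + \frac{15}{4}\right)}{90} = - \frac{\left(-1\right) 123}{90 \cdot 4} = \left(-1\right) \left(- \frac{41}{120}\right) = \frac{41}{120}$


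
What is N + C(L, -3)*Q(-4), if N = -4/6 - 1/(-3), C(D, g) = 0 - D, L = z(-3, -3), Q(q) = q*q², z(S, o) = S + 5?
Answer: 383/3 ≈ 127.67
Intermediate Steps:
z(S, o) = 5 + S
Q(q) = q³
L = 2 (L = 5 - 3 = 2)
C(D, g) = -D
N = -⅓ (N = -4*⅙ - 1*(-⅓) = -⅔ + ⅓ = -⅓ ≈ -0.33333)
N + C(L, -3)*Q(-4) = -⅓ - 1*2*(-4)³ = -⅓ - 2*(-64) = -⅓ + 128 = 383/3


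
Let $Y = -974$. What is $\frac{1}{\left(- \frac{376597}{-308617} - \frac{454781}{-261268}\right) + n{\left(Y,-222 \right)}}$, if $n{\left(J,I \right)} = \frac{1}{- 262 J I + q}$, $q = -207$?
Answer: $\frac{4567945098550569708}{13525418633893555883} \approx 0.33773$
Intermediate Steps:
$n{\left(J,I \right)} = \frac{1}{-207 - 262 I J}$ ($n{\left(J,I \right)} = \frac{1}{- 262 J I - 207} = \frac{1}{- 262 I J - 207} = \frac{1}{-207 - 262 I J}$)
$\frac{1}{\left(- \frac{376597}{-308617} - \frac{454781}{-261268}\right) + n{\left(Y,-222 \right)}} = \frac{1}{\left(- \frac{376597}{-308617} - \frac{454781}{-261268}\right) - \frac{1}{207 + 262 \left(-222\right) \left(-974\right)}} = \frac{1}{\left(\left(-376597\right) \left(- \frac{1}{308617}\right) - - \frac{454781}{261268}\right) - \frac{1}{207 + 56651736}} = \frac{1}{\left(\frac{376597}{308617} + \frac{454781}{261268}\right) - \frac{1}{56651943}} = \frac{1}{\frac{238745892873}{80631746356} - \frac{1}{56651943}} = \frac{1}{\frac{13525418633893555883}{4567945098550569708}} = \frac{4567945098550569708}{13525418633893555883}$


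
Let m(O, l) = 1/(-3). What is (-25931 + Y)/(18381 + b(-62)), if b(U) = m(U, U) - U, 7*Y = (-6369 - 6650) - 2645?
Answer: -591543/387296 ≈ -1.5274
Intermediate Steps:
m(O, l) = -⅓
Y = -15664/7 (Y = ((-6369 - 6650) - 2645)/7 = (-13019 - 2645)/7 = (⅐)*(-15664) = -15664/7 ≈ -2237.7)
b(U) = -⅓ - U
(-25931 + Y)/(18381 + b(-62)) = (-25931 - 15664/7)/(18381 + (-⅓ - 1*(-62))) = -197181/(7*(18381 + (-⅓ + 62))) = -197181/(7*(18381 + 185/3)) = -197181/(7*55328/3) = -197181/7*3/55328 = -591543/387296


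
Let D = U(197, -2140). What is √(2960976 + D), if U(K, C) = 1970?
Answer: √2962946 ≈ 1721.3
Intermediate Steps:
D = 1970
√(2960976 + D) = √(2960976 + 1970) = √2962946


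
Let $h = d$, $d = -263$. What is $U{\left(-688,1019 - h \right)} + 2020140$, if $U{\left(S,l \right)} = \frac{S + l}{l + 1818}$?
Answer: $\frac{3131217297}{1550} \approx 2.0201 \cdot 10^{6}$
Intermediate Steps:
$h = -263$
$U{\left(S,l \right)} = \frac{S + l}{1818 + l}$
$U{\left(-688,1019 - h \right)} + 2020140 = \frac{-688 + \left(1019 - -263\right)}{1818 + \left(1019 - -263\right)} + 2020140 = \frac{-688 + \left(1019 + 263\right)}{1818 + \left(1019 + 263\right)} + 2020140 = \frac{-688 + 1282}{1818 + 1282} + 2020140 = \frac{1}{3100} \cdot 594 + 2020140 = \frac{297}{1550} + 2020140 = \frac{3131217297}{1550}$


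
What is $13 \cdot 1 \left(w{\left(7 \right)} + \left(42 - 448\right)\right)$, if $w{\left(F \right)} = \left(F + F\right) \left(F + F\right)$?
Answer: $-2730$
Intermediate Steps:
$w{\left(F \right)} = 4 F^{2}$ ($w{\left(F \right)} = 2 F 2 F = 4 F^{2}$)
$13 \cdot 1 \left(w{\left(7 \right)} + \left(42 - 448\right)\right) = 13 \cdot 1 \left(4 \cdot 7^{2} + \left(42 - 448\right)\right) = 13 \left(4 \cdot 49 - 406\right) = 13 \left(196 - 406\right) = 13 \left(-210\right) = -2730$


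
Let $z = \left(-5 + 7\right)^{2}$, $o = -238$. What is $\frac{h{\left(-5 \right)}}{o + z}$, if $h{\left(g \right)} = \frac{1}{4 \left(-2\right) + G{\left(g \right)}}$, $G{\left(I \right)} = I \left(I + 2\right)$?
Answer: $- \frac{1}{1638} \approx -0.0006105$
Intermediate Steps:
$G{\left(I \right)} = I \left(2 + I\right)$
$z = 4$ ($z = 2^{2} = 4$)
$h{\left(g \right)} = \frac{1}{-8 + g \left(2 + g\right)}$ ($h{\left(g \right)} = \frac{1}{4 \left(-2\right) + g \left(2 + g\right)} = \frac{1}{-8 + g \left(2 + g\right)}$)
$\frac{h{\left(-5 \right)}}{o + z} = \frac{1}{\left(-8 - 5 \left(2 - 5\right)\right) \left(-238 + 4\right)} = \frac{1}{\left(-8 - -15\right) \left(-234\right)} = \frac{1}{-8 + 15} \left(- \frac{1}{234}\right) = \frac{1}{7} \left(- \frac{1}{234}\right) = - \frac{1}{1638}$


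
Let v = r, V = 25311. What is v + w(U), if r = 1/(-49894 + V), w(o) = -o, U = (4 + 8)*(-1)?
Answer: 294995/24583 ≈ 12.000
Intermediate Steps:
U = -12 (U = 12*(-1) = -12)
r = -1/24583 (r = 1/(-49894 + 25311) = 1/(-24583) = -1/24583 ≈ -4.0679e-5)
v = -1/24583 ≈ -4.0679e-5
v + w(U) = -1/24583 - 1*(-12) = -1/24583 + 12 = 294995/24583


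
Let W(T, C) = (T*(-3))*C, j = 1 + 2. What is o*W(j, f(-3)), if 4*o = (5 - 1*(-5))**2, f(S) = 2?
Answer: -450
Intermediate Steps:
j = 3
o = 25 (o = (5 - 1*(-5))**2/4 = (5 + 5)**2/4 = (1/4)*10**2 = (1/4)*100 = 25)
W(T, C) = -3*C*T (W(T, C) = (-3*T)*C = -3*C*T)
o*W(j, f(-3)) = 25*(-3*2*3) = 25*(-18) = -450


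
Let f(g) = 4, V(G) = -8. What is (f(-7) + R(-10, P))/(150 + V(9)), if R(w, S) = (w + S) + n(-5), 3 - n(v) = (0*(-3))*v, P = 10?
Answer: 7/142 ≈ 0.049296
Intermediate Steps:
n(v) = 3 (n(v) = 3 - 0*(-3)*v = 3 - 0*v = 3 - 1*0 = 3 + 0 = 3)
R(w, S) = 3 + S + w (R(w, S) = (w + S) + 3 = (S + w) + 3 = 3 + S + w)
(f(-7) + R(-10, P))/(150 + V(9)) = (4 + (3 + 10 - 10))/(150 - 8) = (4 + 3)/142 = 7*(1/142) = 7/142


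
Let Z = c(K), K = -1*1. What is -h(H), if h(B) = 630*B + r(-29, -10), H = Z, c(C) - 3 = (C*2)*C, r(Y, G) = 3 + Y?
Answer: -3124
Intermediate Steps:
K = -1
c(C) = 3 + 2*C² (c(C) = 3 + (C*2)*C = 3 + (2*C)*C = 3 + 2*C²)
Z = 5 (Z = 3 + 2*(-1)² = 3 + 2*1 = 3 + 2 = 5)
H = 5
h(B) = -26 + 630*B (h(B) = 630*B + (3 - 29) = 630*B - 26 = -26 + 630*B)
-h(H) = -(-26 + 630*5) = -(-26 + 3150) = -1*3124 = -3124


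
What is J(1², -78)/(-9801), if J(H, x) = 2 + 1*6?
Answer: -8/9801 ≈ -0.00081624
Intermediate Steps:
J(H, x) = 8 (J(H, x) = 2 + 6 = 8)
J(1², -78)/(-9801) = 8/(-9801) = 8*(-1/9801) = -8/9801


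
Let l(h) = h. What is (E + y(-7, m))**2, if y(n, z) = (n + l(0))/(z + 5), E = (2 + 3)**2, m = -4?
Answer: 324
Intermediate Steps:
E = 25 (E = 5**2 = 25)
y(n, z) = n/(5 + z) (y(n, z) = (n + 0)/(z + 5) = n/(5 + z))
(E + y(-7, m))**2 = (25 - 7/(5 - 4))**2 = (25 - 7/1)**2 = (25 - 7*1)**2 = (25 - 7)**2 = 18**2 = 324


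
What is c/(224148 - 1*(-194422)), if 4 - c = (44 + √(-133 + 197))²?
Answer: -270/41857 ≈ -0.0064505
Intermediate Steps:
c = -2700 (c = 4 - (44 + √(-133 + 197))² = 4 - (44 + √64)² = 4 - (44 + 8)² = 4 - 1*52² = 4 - 1*2704 = 4 - 2704 = -2700)
c/(224148 - 1*(-194422)) = -2700/(224148 - 1*(-194422)) = -2700/(224148 + 194422) = -2700/418570 = -2700*1/418570 = -270/41857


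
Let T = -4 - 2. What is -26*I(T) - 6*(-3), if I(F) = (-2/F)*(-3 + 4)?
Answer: 28/3 ≈ 9.3333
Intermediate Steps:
T = -6
I(F) = -2/F (I(F) = -2/F*1 = -2/F)
-26*I(T) - 6*(-3) = -(-52)/(-6) - 6*(-3) = -(-52)*(-1)/6 + 18 = -26*1/3 + 18 = -26/3 + 18 = 28/3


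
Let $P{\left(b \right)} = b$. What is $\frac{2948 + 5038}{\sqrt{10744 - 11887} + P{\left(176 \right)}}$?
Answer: $\frac{1405536}{32119} - \frac{23958 i \sqrt{127}}{32119} \approx 43.76 - 8.406 i$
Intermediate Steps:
$\frac{2948 + 5038}{\sqrt{10744 - 11887} + P{\left(176 \right)}} = \frac{2948 + 5038}{\sqrt{10744 - 11887} + 176} = \frac{7986}{\sqrt{-1143} + 176} = \frac{7986}{3 i \sqrt{127} + 176} = \frac{7986}{176 + 3 i \sqrt{127}}$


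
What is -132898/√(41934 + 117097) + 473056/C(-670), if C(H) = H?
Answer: -236528/335 - 132898*√159031/159031 ≈ -1039.3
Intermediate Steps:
-132898/√(41934 + 117097) + 473056/C(-670) = -132898/√(41934 + 117097) + 473056/(-670) = -132898*√159031/159031 + 473056*(-1/670) = -132898*√159031/159031 - 236528/335 = -236528/335 - 132898*√159031/159031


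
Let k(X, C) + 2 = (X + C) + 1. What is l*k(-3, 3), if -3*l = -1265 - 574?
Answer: -613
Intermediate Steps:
k(X, C) = -1 + C + X (k(X, C) = -2 + ((X + C) + 1) = -2 + ((C + X) + 1) = -2 + (1 + C + X) = -1 + C + X)
l = 613 (l = -(-1265 - 574)/3 = -1/3*(-1839) = 613)
l*k(-3, 3) = 613*(-1 + 3 - 3) = 613*(-1) = -613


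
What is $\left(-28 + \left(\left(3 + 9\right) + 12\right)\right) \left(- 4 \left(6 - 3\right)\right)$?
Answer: $48$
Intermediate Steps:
$\left(-28 + \left(\left(3 + 9\right) + 12\right)\right) \left(- 4 \left(6 - 3\right)\right) = \left(-28 + \left(12 + 12\right)\right) \left(\left(-4\right) 3\right) = \left(-28 + 24\right) \left(-12\right) = \left(-4\right) \left(-12\right) = 48$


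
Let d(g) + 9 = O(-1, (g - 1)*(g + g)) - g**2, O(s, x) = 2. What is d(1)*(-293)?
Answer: 2344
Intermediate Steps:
d(g) = -7 - g**2 (d(g) = -9 + (2 - g**2) = -7 - g**2)
d(1)*(-293) = (-7 - 1*1**2)*(-293) = (-7 - 1*1)*(-293) = (-7 - 1)*(-293) = -8*(-293) = 2344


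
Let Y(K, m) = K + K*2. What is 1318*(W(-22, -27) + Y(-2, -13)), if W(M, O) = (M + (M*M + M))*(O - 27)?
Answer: -31323588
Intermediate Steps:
Y(K, m) = 3*K (Y(K, m) = K + 2*K = 3*K)
W(M, O) = (-27 + O)*(M² + 2*M) (W(M, O) = (M + (M² + M))*(-27 + O) = (M + (M + M²))*(-27 + O) = (M² + 2*M)*(-27 + O) = (-27 + O)*(M² + 2*M))
1318*(W(-22, -27) + Y(-2, -13)) = 1318*(-22*(-54 - 27*(-22) + 2*(-27) - 22*(-27)) + 3*(-2)) = 1318*(-22*(-54 + 594 - 54 + 594) - 6) = 1318*(-22*1080 - 6) = 1318*(-23760 - 6) = 1318*(-23766) = -31323588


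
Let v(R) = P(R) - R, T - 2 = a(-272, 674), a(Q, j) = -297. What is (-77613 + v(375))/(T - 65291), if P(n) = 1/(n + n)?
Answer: 3440647/2893500 ≈ 1.1891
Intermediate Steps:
T = -295 (T = 2 - 297 = -295)
P(n) = 1/(2*n)
v(R) = 1/(2*R) - R
(-77613 + v(375))/(T - 65291) = (-77613 + ((1/2)/375 - 1*375))/(-295 - 65291) = (-77613 + ((1/2)*(1/375) - 375))/(-65586) = (-77613 + (1/750 - 375))*(-1/65586) = (-77613 - 281249/750)*(-1/65586) = -58490999/750*(-1/65586) = 3440647/2893500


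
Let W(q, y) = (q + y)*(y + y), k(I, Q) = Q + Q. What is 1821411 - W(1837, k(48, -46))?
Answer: 2142491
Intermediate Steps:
k(I, Q) = 2*Q
W(q, y) = 2*y*(q + y) (W(q, y) = (q + y)*(2*y) = 2*y*(q + y))
1821411 - W(1837, k(48, -46)) = 1821411 - 2*2*(-46)*(1837 + 2*(-46)) = 1821411 - 2*(-92)*(1837 - 92) = 1821411 - 2*(-92)*1745 = 1821411 - 1*(-321080) = 1821411 + 321080 = 2142491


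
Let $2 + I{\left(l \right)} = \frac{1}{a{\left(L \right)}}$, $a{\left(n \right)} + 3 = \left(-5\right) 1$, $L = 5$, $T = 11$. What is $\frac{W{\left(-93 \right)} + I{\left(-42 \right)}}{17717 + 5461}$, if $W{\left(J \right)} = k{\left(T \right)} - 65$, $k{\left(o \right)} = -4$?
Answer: $- \frac{569}{185424} \approx -0.0030686$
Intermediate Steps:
$a{\left(n \right)} = -8$ ($a{\left(n \right)} = -3 - 5 = -8$)
$W{\left(J \right)} = -69$ ($W{\left(J \right)} = -4 - 65 = -69$)
$I{\left(l \right)} = - \frac{17}{8}$ ($I{\left(l \right)} = -2 + \frac{1}{-8} = -2 - \frac{1}{8} = - \frac{17}{8}$)
$\frac{W{\left(-93 \right)} + I{\left(-42 \right)}}{17717 + 5461} = \frac{-69 - \frac{17}{8}}{17717 + 5461} = - \frac{569}{8 \cdot 23178} = \left(- \frac{569}{8}\right) \frac{1}{23178} = - \frac{569}{185424}$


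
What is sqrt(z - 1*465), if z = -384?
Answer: I*sqrt(849) ≈ 29.138*I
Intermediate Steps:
sqrt(z - 1*465) = sqrt(-384 - 1*465) = sqrt(-384 - 465) = sqrt(-849) = I*sqrt(849)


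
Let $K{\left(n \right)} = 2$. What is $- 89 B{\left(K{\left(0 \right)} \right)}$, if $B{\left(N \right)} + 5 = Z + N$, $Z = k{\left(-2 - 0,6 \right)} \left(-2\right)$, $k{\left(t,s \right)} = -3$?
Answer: $-267$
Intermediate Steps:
$Z = 6$ ($Z = \left(-3\right) \left(-2\right) = 6$)
$B{\left(N \right)} = 1 + N$ ($B{\left(N \right)} = -5 + \left(6 + N\right) = 1 + N$)
$- 89 B{\left(K{\left(0 \right)} \right)} = - 89 \left(1 + 2\right) = \left(-89\right) 3 = -267$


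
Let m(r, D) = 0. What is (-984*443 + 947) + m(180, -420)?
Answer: -434965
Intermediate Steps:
(-984*443 + 947) + m(180, -420) = (-984*443 + 947) + 0 = (-435912 + 947) + 0 = -434965 + 0 = -434965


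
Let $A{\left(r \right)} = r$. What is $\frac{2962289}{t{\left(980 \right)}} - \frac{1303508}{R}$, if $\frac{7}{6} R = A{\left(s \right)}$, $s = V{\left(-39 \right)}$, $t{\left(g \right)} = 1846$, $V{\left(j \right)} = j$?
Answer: $\frac{51884929}{1278} \approx 40599.0$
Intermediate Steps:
$s = -39$
$R = - \frac{234}{7}$ ($R = \frac{6}{7} \left(-39\right) = - \frac{234}{7} \approx -33.429$)
$\frac{2962289}{t{\left(980 \right)}} - \frac{1303508}{R} = \frac{2962289}{1846} - \frac{1303508}{- \frac{234}{7}} = 2962289 \cdot \frac{1}{1846} - - \frac{4562278}{117} = \frac{2962289}{1846} + \frac{4562278}{117} = \frac{51884929}{1278}$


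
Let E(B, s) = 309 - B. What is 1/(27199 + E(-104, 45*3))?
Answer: 1/27612 ≈ 3.6216e-5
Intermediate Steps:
1/(27199 + E(-104, 45*3)) = 1/(27199 + (309 - 1*(-104))) = 1/(27199 + (309 + 104)) = 1/(27199 + 413) = 1/27612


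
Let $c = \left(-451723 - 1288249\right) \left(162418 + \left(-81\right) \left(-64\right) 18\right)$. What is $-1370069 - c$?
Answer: $444961669491$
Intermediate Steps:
$c = -444963039560$ ($c = - 1739972 \left(162418 + 5184 \cdot 18\right) = - 1739972 \left(162418 + 93312\right) = \left(-1739972\right) 255730 = -444963039560$)
$-1370069 - c = -1370069 - -444963039560 = -1370069 + 444963039560 = 444961669491$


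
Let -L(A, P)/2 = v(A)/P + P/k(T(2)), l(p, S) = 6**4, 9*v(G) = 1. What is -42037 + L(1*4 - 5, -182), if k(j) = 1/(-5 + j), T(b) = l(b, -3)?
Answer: 350439454/819 ≈ 4.2789e+5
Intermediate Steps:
v(G) = 1/9 (v(G) = (1/9)*1 = 1/9)
l(p, S) = 1296
T(b) = 1296
L(A, P) = -2582*P - 2/(9*P) (L(A, P) = -2*(1/(9*P) + P/(1/(-5 + 1296))) = -2*(1/(9*P) + P/(1/1291)) = -2*(1/(9*P) + P*1291) = -2*(1/(9*P) + 1291*P) = -2*(1291*P + 1/(9*P)) = -2582*P - 2/(9*P))
-42037 + L(1*4 - 5, -182) = -42037 + (-2582*(-182) - 2/9/(-182)) = -42037 + (469924 - 2/9*(-1/182)) = -42037 + (469924 + 1/819) = -42037 + 384867757/819 = 350439454/819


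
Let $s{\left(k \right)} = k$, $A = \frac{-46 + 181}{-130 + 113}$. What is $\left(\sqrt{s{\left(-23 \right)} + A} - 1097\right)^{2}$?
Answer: $\frac{\left(18649 - i \sqrt{8942}\right)^{2}}{289} \approx 1.2034 \cdot 10^{6} - 12204.0 i$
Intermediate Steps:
$A = - \frac{135}{17}$ ($A = \frac{135}{-17} = 135 \left(- \frac{1}{17}\right) = - \frac{135}{17} \approx -7.9412$)
$\left(\sqrt{s{\left(-23 \right)} + A} - 1097\right)^{2} = \left(\sqrt{-23 - \frac{135}{17}} - 1097\right)^{2} = \left(\sqrt{- \frac{526}{17}} - 1097\right)^{2} = \left(\frac{i \sqrt{8942}}{17} - 1097\right)^{2} = \left(-1097 + \frac{i \sqrt{8942}}{17}\right)^{2}$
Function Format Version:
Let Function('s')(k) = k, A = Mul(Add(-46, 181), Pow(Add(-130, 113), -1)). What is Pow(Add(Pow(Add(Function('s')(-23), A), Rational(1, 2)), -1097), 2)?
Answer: Mul(Rational(1, 289), Pow(Add(18649, Mul(-1, I, Pow(8942, Rational(1, 2)))), 2)) ≈ Add(1.2034e+6, Mul(-12204., I))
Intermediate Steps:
A = Rational(-135, 17) (A = Mul(135, Pow(-17, -1)) = Mul(135, Rational(-1, 17)) = Rational(-135, 17) ≈ -7.9412)
Pow(Add(Pow(Add(Function('s')(-23), A), Rational(1, 2)), -1097), 2) = Pow(Add(Pow(Add(-23, Rational(-135, 17)), Rational(1, 2)), -1097), 2) = Pow(Add(Pow(Rational(-526, 17), Rational(1, 2)), -1097), 2) = Pow(Add(Mul(Rational(1, 17), I, Pow(8942, Rational(1, 2))), -1097), 2) = Pow(Add(-1097, Mul(Rational(1, 17), I, Pow(8942, Rational(1, 2)))), 2)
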